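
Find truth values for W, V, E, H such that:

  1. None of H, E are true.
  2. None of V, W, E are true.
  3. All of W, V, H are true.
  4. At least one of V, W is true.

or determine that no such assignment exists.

Unsatisfiable — no assignment works.

Case W = True:
  Constraint (2) is violated (W=T) — contradiction.
Case W = False:
  Constraint (3) is violated (W=F) — contradiction.
Both cases fail — unsatisfiable.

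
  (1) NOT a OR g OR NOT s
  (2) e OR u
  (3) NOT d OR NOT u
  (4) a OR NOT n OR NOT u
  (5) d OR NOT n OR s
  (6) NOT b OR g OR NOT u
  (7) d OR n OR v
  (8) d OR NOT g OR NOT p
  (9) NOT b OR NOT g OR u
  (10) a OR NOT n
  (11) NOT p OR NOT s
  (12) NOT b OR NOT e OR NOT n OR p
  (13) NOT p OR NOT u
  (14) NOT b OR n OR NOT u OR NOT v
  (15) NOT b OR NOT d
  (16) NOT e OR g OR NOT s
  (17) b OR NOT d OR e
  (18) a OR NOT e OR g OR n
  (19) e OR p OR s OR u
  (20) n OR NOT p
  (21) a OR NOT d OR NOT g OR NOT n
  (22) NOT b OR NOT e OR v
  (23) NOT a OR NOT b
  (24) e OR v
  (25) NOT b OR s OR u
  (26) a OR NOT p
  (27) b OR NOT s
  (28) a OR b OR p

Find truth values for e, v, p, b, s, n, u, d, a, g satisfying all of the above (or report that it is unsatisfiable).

Set e = True.
Set v = True.
Set p = False.
Set b = False.
  then (b OR NOT s) forces s = False.
  then (a OR b OR p) forces a = True.
Set n = True.
  then (d OR NOT n OR s) forces d = True.
  then (NOT d OR NOT u) forces u = False.
Set g = True.
All clauses satisfied.

e = True, v = True, p = False, b = False, s = False, n = True, u = False, d = True, a = True, g = True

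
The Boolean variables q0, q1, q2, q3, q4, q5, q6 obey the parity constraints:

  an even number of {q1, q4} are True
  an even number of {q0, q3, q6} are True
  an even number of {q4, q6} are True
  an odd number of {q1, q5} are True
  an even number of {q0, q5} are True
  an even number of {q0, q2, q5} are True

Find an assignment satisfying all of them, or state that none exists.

q0 = True, q1 = False, q2 = False, q3 = True, q4 = False, q5 = True, q6 = False

{q1, q4}: 0 true → even ✓
{q0, q3, q6}: 2 true → even ✓
{q4, q6}: 0 true → even ✓
{q1, q5}: 1 true → odd ✓
{q0, q5}: 2 true → even ✓
{q0, q2, q5}: 2 true → even ✓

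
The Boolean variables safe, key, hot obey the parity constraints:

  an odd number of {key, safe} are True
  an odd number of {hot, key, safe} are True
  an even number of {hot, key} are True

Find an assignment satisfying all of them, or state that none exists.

safe = True, key = False, hot = False

{key, safe}: 1 true → odd ✓
{hot, key, safe}: 1 true → odd ✓
{hot, key}: 0 true → even ✓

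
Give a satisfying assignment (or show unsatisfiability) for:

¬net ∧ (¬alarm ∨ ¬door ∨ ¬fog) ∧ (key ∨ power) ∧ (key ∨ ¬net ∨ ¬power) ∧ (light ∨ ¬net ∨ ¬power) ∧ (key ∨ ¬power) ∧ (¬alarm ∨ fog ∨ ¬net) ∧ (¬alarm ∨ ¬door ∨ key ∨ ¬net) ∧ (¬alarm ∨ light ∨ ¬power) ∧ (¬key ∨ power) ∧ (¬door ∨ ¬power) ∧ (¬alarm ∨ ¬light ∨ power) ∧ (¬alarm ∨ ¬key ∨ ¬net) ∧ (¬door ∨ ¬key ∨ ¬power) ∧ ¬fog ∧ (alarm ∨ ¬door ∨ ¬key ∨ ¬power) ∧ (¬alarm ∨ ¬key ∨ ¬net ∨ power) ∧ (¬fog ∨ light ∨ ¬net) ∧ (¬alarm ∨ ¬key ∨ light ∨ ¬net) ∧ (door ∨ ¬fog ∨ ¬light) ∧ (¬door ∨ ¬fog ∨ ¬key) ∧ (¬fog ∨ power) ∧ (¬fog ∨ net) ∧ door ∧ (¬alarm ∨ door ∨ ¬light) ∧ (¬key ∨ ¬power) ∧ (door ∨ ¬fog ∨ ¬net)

Case door = True:
  (¬net) forces net = False.
  (¬door ∨ ¬power) forces power = False.
  (key ∨ power) forces key = True.
  Clause (¬key ∨ power) is falsified — contradiction.
Case door = False:
  Clause (door) is falsified — contradiction.
Both cases fail, so the formula is unsatisfiable.

Unsatisfiable — no assignment works.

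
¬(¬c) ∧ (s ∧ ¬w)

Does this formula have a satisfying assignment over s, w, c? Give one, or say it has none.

s: True; w: False; c: True

  ¬(¬c) = True
    ¬c = False
  s ∧ ¬w = True
    ¬w = True
Both conjuncts True, so the formula holds.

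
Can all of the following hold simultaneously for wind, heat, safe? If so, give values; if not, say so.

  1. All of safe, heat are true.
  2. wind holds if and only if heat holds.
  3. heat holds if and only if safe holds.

wind: True; heat: True; safe: True

  (1) {safe, heat}: all 2 true ✓
  (2) wind=T, heat=T — same ✓
  (3) heat=T, safe=T — same ✓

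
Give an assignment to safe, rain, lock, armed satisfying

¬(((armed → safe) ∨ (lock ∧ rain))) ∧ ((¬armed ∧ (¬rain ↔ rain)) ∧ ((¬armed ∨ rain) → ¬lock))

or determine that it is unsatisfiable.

The conjunct ¬rain ↔ rain is unsatisfiable on its own:
  rain=F: evaluates to False.
  rain=T: evaluates to False.
So the whole conjunction is unsatisfiable.

Unsatisfiable — no assignment works.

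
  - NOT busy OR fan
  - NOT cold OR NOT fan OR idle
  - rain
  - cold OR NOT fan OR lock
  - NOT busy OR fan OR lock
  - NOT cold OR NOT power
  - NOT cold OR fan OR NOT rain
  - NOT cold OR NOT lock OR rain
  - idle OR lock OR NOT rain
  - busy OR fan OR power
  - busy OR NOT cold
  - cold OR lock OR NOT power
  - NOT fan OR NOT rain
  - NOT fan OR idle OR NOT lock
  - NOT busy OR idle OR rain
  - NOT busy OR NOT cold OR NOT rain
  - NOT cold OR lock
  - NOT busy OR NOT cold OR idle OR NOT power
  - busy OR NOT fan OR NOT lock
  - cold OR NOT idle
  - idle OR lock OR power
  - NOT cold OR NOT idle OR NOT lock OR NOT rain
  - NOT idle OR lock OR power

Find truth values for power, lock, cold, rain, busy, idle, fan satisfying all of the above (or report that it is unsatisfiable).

power = True; lock = True; cold = False; rain = True; busy = False; idle = False; fan = False

Unit clause (rain) forces rain = True.
In (NOT fan OR NOT rain) only NOT fan is left, so fan = False.
In (NOT busy OR fan) only NOT busy is left, so busy = False.
In (NOT cold OR fan OR NOT rain) only NOT cold is left, so cold = False.
In (busy OR fan OR power) only power is left, so power = True.
In (cold OR lock OR NOT power) only lock is left, so lock = True.
In (cold OR NOT idle) only NOT idle is left, so idle = False.
All clauses satisfied.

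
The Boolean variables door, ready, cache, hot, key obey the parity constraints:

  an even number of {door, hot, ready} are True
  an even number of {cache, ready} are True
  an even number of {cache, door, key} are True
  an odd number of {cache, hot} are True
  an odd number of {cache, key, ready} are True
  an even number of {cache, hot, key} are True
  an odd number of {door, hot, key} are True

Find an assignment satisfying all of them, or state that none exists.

door = True, ready = False, cache = False, hot = True, key = True

{door, hot, ready}: 2 true → even ✓
{cache, ready}: 0 true → even ✓
{cache, door, key}: 2 true → even ✓
{cache, hot}: 1 true → odd ✓
{cache, key, ready}: 1 true → odd ✓
{cache, hot, key}: 2 true → even ✓
{door, hot, key}: 3 true → odd ✓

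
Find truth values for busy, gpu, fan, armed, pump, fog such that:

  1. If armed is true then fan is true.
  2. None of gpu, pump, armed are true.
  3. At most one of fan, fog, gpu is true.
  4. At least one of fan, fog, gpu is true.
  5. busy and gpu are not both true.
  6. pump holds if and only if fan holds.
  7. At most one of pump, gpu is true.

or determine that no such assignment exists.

busy = False, gpu = False, fan = False, armed = False, pump = False, fog = True

  (1) armed=F ⇒ fan: vacuous ✓
  (2) {gpu, pump, armed}: 0 true — none ✓
  (3) {fan, fog, gpu}: 1 true — at most one ✓
  (4) {fan, fog, gpu}: 1 true — at least one ✓
  (5) busy=F, gpu=F — not both ✓
  (6) pump=F, fan=F — same ✓
  (7) {pump, gpu}: 0 true — at most one ✓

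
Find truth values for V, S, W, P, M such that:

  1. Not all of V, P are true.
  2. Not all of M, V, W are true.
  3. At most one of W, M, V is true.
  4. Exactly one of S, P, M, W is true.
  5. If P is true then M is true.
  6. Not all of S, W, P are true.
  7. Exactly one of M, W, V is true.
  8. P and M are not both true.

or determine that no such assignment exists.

V=F, S=F, W=T, P=F, M=F

  (1) {V, P}: 0/2 true — not all ✓
  (2) {M, V, W}: 1/3 true — not all ✓
  (3) {W, M, V}: 1 true — at most one ✓
  (4) {S, P, M, W}: 1 true — exactly one ✓
  (5) P=F ⇒ M: vacuous ✓
  (6) {S, W, P}: 1/3 true — not all ✓
  (7) {M, W, V}: 1 true — exactly one ✓
  (8) P=F, M=F — not both ✓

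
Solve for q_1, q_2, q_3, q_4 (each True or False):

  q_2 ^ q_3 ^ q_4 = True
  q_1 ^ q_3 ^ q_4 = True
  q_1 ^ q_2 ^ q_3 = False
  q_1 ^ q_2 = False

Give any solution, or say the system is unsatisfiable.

q_1: False, q_2: False, q_3: False, q_4: True

q_2 ^ q_3 ^ q_4 = F ^ F ^ T = True ✓
q_1 ^ q_3 ^ q_4 = F ^ F ^ T = True ✓
q_1 ^ q_2 ^ q_3 = F ^ F ^ F = False ✓
q_1 ^ q_2 = F ^ F = False ✓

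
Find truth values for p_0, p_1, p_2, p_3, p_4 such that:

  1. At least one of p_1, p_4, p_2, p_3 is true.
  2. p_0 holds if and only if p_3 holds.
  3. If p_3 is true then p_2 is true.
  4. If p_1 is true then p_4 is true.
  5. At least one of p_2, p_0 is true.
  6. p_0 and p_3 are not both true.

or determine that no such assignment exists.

p_0 = False, p_1 = True, p_2 = True, p_3 = False, p_4 = True

  (1) {p_1, p_4, p_2, p_3}: 3 true — at least one ✓
  (2) p_0=F, p_3=F — same ✓
  (3) p_3=F ⇒ p_2: vacuous ✓
  (4) p_1=T ⇒ p_4: T ✓
  (5) {p_2, p_0}: 1 true — at least one ✓
  (6) p_0=F, p_3=F — not both ✓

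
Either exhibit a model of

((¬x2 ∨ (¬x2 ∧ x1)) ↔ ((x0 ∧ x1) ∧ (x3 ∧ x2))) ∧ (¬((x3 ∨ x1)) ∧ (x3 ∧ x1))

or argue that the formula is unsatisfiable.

Case x1 = True: the conjunct ¬((x3 ∨ x1)) becomes ¬((x3 ∨ True)) = False.
Case x1 = False: the conjunct x1 is False.
Both cases fail — unsatisfiable.

Unsatisfiable — no assignment works.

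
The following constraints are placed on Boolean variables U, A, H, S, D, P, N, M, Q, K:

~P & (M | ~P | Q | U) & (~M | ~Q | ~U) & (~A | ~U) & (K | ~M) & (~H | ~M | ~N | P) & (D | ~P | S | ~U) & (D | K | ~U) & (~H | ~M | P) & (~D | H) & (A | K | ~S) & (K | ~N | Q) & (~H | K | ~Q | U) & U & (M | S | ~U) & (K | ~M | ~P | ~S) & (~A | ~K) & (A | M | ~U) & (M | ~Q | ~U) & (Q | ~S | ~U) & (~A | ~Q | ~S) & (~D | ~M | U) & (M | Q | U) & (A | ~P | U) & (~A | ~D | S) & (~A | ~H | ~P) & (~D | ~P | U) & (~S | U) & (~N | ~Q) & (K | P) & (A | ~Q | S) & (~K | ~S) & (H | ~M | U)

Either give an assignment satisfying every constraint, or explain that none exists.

Unit clause (~P) forces P = False.
Unit clause (U) forces U = True.
In (K | P) only K is left, so K = True.
In (~K | ~S) only ~S is left, so S = False.
In (~A | ~U) only ~A is left, so A = False.
In (M | S | ~U) only M is left, so M = True.
In (A | ~Q | S) only ~Q is left, so Q = False.
In (~H | ~M | P) only ~H is left, so H = False.
In (~D | H) only ~D is left, so D = False.
Set N = True.
All clauses satisfied.

U = True; A = False; H = False; S = False; D = False; P = False; N = True; M = True; Q = False; K = True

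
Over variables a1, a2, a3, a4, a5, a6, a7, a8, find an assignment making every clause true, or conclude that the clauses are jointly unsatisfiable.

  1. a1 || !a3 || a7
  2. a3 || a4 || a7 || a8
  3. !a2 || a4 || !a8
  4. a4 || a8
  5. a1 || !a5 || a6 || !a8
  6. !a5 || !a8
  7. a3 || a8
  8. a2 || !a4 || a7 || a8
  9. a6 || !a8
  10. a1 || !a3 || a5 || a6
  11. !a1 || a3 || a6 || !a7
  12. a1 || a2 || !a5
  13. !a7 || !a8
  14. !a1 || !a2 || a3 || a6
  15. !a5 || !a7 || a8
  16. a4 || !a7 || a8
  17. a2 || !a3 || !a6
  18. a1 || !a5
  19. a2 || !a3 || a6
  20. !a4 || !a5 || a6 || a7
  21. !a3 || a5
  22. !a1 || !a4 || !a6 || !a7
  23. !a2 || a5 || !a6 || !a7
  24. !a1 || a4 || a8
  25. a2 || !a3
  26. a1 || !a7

Set a1 = False.
  then (a1 || !a5) forces a5 = False.
  then (!a3 || a5) forces a3 = False.
  then (a1 || !a7) forces a7 = False.
  then (a3 || a8) forces a8 = True.
  then (a6 || !a8) forces a6 = True.
Set a2 = False.
Set a4 = False.
All clauses satisfied.

a1 = False, a2 = False, a3 = False, a4 = False, a5 = False, a6 = True, a7 = False, a8 = True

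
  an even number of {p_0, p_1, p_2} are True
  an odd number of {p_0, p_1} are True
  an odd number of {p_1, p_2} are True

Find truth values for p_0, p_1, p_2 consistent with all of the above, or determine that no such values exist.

p_0 = True, p_1 = False, p_2 = True

{p_0, p_1, p_2}: 2 true → even ✓
{p_0, p_1}: 1 true → odd ✓
{p_1, p_2}: 1 true → odd ✓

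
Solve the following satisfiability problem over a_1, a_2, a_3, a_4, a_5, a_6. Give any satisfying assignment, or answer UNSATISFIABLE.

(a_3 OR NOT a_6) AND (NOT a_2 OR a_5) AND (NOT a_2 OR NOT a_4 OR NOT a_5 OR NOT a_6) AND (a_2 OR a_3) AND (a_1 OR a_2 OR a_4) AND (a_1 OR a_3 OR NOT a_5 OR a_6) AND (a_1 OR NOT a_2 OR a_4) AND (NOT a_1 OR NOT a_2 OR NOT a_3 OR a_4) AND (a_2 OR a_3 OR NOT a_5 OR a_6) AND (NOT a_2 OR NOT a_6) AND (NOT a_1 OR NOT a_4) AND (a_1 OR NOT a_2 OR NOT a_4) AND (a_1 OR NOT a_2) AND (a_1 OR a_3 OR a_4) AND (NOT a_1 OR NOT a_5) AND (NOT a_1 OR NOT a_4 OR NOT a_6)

a_1 = False; a_2 = False; a_3 = True; a_4 = True; a_5 = False; a_6 = False

Set a_1 = False.
  then (a_1 OR NOT a_2) forces a_2 = False.
  then (a_2 OR a_3) forces a_3 = True.
  then (a_1 OR a_2 OR a_4) forces a_4 = True.
Set a_5 = False.
Set a_6 = False.
All clauses satisfied.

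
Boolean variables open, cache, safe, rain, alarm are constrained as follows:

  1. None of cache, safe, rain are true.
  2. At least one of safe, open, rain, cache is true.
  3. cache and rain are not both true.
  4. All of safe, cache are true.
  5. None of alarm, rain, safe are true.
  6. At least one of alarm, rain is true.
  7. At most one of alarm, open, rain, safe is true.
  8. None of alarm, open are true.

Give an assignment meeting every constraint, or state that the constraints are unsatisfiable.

UNSATISFIABLE

Case cache = True:
  Constraint (1) is violated (cache=T) — contradiction.
Case cache = False:
  Constraint (4) is violated (cache=F) — contradiction.
Both cases fail — unsatisfiable.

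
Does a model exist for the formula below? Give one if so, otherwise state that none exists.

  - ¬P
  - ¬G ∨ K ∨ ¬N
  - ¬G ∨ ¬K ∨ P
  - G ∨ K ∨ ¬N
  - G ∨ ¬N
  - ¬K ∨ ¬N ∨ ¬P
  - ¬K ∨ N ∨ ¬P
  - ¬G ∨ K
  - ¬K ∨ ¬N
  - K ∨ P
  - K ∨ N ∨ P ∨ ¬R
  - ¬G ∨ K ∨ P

Unit clause (¬P) forces P = False.
In (K ∨ P) only K is left, so K = True.
In (¬G ∨ ¬K ∨ P) only ¬G is left, so G = False.
In (G ∨ ¬N) only ¬N is left, so N = False.
Set R = True.
All clauses satisfied.

N: False, P: False, R: True, K: True, G: False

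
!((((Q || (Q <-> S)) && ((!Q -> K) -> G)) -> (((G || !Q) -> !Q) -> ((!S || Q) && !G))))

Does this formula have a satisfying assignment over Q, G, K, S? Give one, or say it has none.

Q = False, G = True, K = False, S = False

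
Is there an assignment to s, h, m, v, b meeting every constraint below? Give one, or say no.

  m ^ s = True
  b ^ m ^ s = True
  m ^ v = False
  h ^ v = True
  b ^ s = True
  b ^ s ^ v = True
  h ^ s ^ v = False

s = True, h = True, m = False, v = False, b = False

m ^ s = F ^ T = True ✓
b ^ m ^ s = F ^ F ^ T = True ✓
m ^ v = F ^ F = False ✓
h ^ v = T ^ F = True ✓
b ^ s = F ^ T = True ✓
b ^ s ^ v = F ^ T ^ F = True ✓
h ^ s ^ v = T ^ T ^ F = False ✓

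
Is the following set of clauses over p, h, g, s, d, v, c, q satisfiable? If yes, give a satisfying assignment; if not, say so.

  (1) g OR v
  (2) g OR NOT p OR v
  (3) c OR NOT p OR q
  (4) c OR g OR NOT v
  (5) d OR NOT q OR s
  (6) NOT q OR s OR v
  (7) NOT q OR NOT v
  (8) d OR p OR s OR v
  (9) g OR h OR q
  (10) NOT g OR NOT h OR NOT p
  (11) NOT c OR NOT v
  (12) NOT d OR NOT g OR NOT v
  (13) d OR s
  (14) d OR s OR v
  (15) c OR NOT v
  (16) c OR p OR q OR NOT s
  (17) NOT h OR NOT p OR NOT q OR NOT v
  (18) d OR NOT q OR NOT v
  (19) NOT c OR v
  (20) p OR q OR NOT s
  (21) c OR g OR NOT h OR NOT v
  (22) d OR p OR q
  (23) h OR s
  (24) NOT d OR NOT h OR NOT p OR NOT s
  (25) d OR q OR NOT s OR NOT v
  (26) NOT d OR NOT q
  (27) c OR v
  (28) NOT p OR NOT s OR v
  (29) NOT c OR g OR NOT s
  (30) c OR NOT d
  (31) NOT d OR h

Case c = True:
  (NOT c OR NOT v) forces v = False.
  Clause (NOT c OR v) is falsified — contradiction.
Case c = False:
  (c OR NOT v) forces v = False.
  Clause (c OR v) is falsified — contradiction.
Both cases fail, so the formula is unsatisfiable.

Unsatisfiable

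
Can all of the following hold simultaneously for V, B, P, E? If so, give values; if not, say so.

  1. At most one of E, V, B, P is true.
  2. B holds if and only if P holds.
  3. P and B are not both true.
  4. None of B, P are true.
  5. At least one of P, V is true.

V: True, B: False, P: False, E: False

  (1) {E, V, B, P}: 1 true — at most one ✓
  (2) B=F, P=F — same ✓
  (3) P=F, B=F — not both ✓
  (4) {B, P}: 0 true — none ✓
  (5) {P, V}: 1 true — at least one ✓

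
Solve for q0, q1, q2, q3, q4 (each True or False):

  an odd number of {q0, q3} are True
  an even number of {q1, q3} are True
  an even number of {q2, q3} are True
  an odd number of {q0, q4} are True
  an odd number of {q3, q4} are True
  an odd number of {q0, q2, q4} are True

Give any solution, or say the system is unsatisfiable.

Unsatisfiable

Adding constraints 1, 4, 5 mod 2: every variable appears an even number of times on the left, so the left side is 0.
But the right sides sum to 1 (mod 2). 0 ≠ 1 — the system is inconsistent.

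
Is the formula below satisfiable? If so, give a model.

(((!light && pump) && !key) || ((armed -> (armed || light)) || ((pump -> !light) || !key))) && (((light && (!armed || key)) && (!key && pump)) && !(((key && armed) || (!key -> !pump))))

pump = True, armed = False, key = False, light = True

  ((!light && pump) && !key) || ((armed -> (armed || light)) || ((pump -> !light) || !key)) = True
    (!light && pump) && !key = False
      !light && pump = False
        !light = False
      !key = True
    (armed -> (armed || light)) || ((pump -> !light) || !key) = True
      armed -> (armed || light) = True
        armed || light = True
      (pump -> !light) || !key = True
        pump -> !light = False
          !light = False
        !key = True
  ((light && (!armed || key)) && (!key && pump)) && !(((key && armed) || (!key -> !pump))) = True
    (light && (!armed || key)) && (!key && pump) = True
      light && (!armed || key) = True
        !armed || key = True
          !armed = True
      !key && pump = True
        !key = True
    !(((key && armed) || (!key -> !pump))) = True
      (key && armed) || (!key -> !pump) = False
        key && armed = False
        !key -> !pump = False
          !key = True
          !pump = False
Both conjuncts True, so the formula holds.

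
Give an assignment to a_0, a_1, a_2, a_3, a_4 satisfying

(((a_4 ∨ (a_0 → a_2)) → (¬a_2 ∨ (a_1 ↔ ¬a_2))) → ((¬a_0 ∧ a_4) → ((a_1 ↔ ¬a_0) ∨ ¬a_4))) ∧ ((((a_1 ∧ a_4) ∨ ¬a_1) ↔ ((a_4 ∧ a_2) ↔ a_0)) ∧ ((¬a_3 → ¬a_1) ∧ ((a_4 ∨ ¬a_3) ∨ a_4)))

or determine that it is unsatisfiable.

a_0: False, a_1: False, a_2: True, a_3: False, a_4: False

  ((a_4 ∨ (a_0 → a_2)) → (¬a_2 ∨ (a_1 ↔ ¬a_2))) → ((¬a_0 ∧ a_4) → ((a_1 ↔ ¬a_0) ∨ ¬a_4)) = True
    (a_4 ∨ (a_0 → a_2)) → (¬a_2 ∨ (a_1 ↔ ¬a_2)) = True
      a_4 ∨ (a_0 → a_2) = True
        a_0 → a_2 = True
      ¬a_2 ∨ (a_1 ↔ ¬a_2) = True
        ¬a_2 = False
        a_1 ↔ ¬a_2 = True
          ¬a_2 = False
    (¬a_0 ∧ a_4) → ((a_1 ↔ ¬a_0) ∨ ¬a_4) = True
      ¬a_0 ∧ a_4 = False
        ¬a_0 = True
      (a_1 ↔ ¬a_0) ∨ ¬a_4 = True
        a_1 ↔ ¬a_0 = False
          ¬a_0 = True
        ¬a_4 = True
  (((a_1 ∧ a_4) ∨ ¬a_1) ↔ ((a_4 ∧ a_2) ↔ a_0)) ∧ ((¬a_3 → ¬a_1) ∧ ((a_4 ∨ ¬a_3) ∨ a_4)) = True
    ((a_1 ∧ a_4) ∨ ¬a_1) ↔ ((a_4 ∧ a_2) ↔ a_0) = True
      (a_1 ∧ a_4) ∨ ¬a_1 = True
        a_1 ∧ a_4 = False
        ¬a_1 = True
      (a_4 ∧ a_2) ↔ a_0 = True
        a_4 ∧ a_2 = False
    (¬a_3 → ¬a_1) ∧ ((a_4 ∨ ¬a_3) ∨ a_4) = True
      ¬a_3 → ¬a_1 = True
        ¬a_3 = True
        ¬a_1 = True
      (a_4 ∨ ¬a_3) ∨ a_4 = True
        a_4 ∨ ¬a_3 = True
          ¬a_3 = True
Both conjuncts True, so the formula holds.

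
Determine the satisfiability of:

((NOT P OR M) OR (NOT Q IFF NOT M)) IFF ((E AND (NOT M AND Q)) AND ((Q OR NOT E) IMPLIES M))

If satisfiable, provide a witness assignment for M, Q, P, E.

M = False, Q = True, P = True, E = True

  ((NOT P OR M) OR (NOT Q IFF NOT M)) IFF ((E AND (NOT M AND Q)) AND ((Q OR NOT E) IMPLIES M)) = True
    (NOT P OR M) OR (NOT Q IFF NOT M) = False
      NOT P OR M = False
        NOT P = False
      NOT Q IFF NOT M = False
        NOT Q = False
        NOT M = True
    (E AND (NOT M AND Q)) AND ((Q OR NOT E) IMPLIES M) = False
      E AND (NOT M AND Q) = True
        NOT M AND Q = True
          NOT M = True
      (Q OR NOT E) IMPLIES M = False
        Q OR NOT E = True
          NOT E = False
The formula evaluates to True.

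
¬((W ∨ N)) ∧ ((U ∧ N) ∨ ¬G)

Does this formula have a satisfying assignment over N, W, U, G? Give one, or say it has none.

N=F, W=F, U=F, G=F

  ¬((W ∨ N)) = True
    W ∨ N = False
  (U ∧ N) ∨ ¬G = True
    U ∧ N = False
    ¬G = True
Both conjuncts True, so the formula holds.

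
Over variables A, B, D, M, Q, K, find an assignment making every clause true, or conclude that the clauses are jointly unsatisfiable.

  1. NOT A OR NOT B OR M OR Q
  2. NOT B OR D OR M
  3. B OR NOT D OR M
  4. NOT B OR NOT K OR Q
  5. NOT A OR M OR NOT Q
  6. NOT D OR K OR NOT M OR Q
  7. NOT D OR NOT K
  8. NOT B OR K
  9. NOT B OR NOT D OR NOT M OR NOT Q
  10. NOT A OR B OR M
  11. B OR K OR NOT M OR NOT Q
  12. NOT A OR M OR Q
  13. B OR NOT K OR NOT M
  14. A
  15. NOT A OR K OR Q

Unit clause (A) forces A = True.
Try B = False:
  (NOT A OR B OR M) forces M = True.
  (B OR NOT K OR NOT M) forces K = False.
  (B OR K OR NOT M OR NOT Q) forces Q = False.
  clause (NOT A OR K OR Q) is falsified — backtrack.
So B = True.
  then (NOT B OR K) forces K = True.
  then (NOT B OR NOT K OR Q) forces Q = True.
  then (NOT A OR M OR NOT Q) forces M = True.
  then (NOT D OR NOT K) forces D = False.
All clauses satisfied.

A = True, B = True, D = False, M = True, Q = True, K = True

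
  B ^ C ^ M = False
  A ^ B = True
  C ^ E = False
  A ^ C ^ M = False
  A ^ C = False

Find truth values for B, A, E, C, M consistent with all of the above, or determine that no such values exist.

The formula is unsatisfiable.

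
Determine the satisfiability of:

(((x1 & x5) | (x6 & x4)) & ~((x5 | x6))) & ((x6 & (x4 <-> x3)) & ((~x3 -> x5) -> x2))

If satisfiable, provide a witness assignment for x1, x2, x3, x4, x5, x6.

No satisfying assignment exists.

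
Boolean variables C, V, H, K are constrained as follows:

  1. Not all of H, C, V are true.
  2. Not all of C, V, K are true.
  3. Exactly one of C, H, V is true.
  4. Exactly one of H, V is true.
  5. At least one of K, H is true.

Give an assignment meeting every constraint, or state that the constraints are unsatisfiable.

C=F, V=F, H=T, K=F

  (1) {H, C, V}: 1/3 true — not all ✓
  (2) {C, V, K}: 0/3 true — not all ✓
  (3) {C, H, V}: 1 true — exactly one ✓
  (4) {H, V}: 1 true — exactly one ✓
  (5) {K, H}: 1 true — at least one ✓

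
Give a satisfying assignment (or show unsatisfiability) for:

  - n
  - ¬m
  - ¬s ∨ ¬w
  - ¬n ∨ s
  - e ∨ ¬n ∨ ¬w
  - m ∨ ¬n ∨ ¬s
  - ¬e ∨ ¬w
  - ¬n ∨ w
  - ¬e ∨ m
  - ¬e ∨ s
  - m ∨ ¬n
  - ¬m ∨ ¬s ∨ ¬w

Case m = True:
  Clause (¬m) is falsified — contradiction.
Case m = False:
  (n) forces n = True.
  Clause (m ∨ ¬n) is falsified — contradiction.
Both cases fail, so the formula is unsatisfiable.

UNSATISFIABLE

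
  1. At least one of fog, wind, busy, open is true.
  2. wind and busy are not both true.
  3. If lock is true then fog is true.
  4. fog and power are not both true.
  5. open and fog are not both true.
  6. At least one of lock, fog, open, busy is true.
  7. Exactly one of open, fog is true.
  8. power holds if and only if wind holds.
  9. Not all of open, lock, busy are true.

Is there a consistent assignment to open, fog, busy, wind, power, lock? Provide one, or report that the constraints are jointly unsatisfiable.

open = False, fog = True, busy = False, wind = False, power = False, lock = True

  (1) {fog, wind, busy, open}: 1 true — at least one ✓
  (2) wind=F, busy=F — not both ✓
  (3) lock=T ⇒ fog: T ✓
  (4) fog=T, power=F — not both ✓
  (5) open=F, fog=T — not both ✓
  (6) {lock, fog, open, busy}: 2 true — at least one ✓
  (7) {open, fog}: 1 true — exactly one ✓
  (8) power=F, wind=F — same ✓
  (9) {open, lock, busy}: 1/3 true — not all ✓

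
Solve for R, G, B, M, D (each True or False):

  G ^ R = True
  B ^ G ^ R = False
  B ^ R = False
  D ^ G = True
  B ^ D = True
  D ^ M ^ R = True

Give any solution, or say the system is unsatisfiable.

Adding constraints 1, 3, 4, 5 mod 2: every variable appears an even number of times on the left, so the left side is 0.
But the right sides sum to 1 (mod 2). 0 ≠ 1 — the system is inconsistent.

The formula is unsatisfiable.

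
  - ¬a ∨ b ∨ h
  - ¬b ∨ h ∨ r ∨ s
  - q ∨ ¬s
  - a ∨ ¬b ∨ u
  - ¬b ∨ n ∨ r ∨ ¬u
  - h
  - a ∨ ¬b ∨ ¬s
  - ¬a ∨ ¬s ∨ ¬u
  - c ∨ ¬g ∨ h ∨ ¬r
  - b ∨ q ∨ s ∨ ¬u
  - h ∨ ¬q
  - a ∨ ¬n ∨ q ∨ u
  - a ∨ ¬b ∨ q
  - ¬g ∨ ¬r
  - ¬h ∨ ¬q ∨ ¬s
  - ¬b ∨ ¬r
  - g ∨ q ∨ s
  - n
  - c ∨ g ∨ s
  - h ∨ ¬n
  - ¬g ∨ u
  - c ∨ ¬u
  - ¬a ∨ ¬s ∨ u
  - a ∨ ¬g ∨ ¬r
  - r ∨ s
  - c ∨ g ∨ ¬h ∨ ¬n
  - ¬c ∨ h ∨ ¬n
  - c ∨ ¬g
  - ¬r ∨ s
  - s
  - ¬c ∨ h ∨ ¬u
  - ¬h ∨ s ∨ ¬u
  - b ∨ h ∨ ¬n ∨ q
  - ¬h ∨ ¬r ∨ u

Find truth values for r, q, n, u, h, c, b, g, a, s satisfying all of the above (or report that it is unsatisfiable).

Case s = True:
  (q ∨ ¬s) forces q = True.
  (h) forces h = True.
  Clause (¬h ∨ ¬q ∨ ¬s) is falsified — contradiction.
Case s = False:
  Clause (s) is falsified — contradiction.
Both cases fail, so the formula is unsatisfiable.

UNSATISFIABLE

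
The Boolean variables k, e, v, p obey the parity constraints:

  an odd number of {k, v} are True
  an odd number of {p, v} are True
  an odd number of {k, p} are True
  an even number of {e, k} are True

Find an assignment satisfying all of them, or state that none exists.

Unsatisfiable — no assignment works.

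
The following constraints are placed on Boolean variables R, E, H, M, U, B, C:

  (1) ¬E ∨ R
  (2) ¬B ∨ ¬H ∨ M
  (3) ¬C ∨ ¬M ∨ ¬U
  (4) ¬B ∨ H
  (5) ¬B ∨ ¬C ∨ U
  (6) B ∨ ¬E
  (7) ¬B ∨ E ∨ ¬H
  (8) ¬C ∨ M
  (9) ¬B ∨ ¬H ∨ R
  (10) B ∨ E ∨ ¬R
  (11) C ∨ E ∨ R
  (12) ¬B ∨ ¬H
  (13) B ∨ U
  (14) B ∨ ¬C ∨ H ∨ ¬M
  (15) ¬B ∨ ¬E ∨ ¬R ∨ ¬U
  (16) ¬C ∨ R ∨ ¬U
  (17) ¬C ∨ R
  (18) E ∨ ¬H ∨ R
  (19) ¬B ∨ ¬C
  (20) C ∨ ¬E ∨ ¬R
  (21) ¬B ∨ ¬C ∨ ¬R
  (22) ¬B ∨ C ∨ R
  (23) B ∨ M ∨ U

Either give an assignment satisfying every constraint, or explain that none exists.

Case B = True:
  (¬B ∨ H) forces H = True.
  Clause (¬B ∨ ¬H) is falsified — contradiction.
Case B = False:
  (B ∨ ¬E) forces E = False.
  (B ∨ E ∨ ¬R) forces R = False.
  (C ∨ E ∨ R) forces C = True.
  Clause (¬C ∨ R) is falsified — contradiction.
Both cases fail, so the formula is unsatisfiable.

Unsatisfiable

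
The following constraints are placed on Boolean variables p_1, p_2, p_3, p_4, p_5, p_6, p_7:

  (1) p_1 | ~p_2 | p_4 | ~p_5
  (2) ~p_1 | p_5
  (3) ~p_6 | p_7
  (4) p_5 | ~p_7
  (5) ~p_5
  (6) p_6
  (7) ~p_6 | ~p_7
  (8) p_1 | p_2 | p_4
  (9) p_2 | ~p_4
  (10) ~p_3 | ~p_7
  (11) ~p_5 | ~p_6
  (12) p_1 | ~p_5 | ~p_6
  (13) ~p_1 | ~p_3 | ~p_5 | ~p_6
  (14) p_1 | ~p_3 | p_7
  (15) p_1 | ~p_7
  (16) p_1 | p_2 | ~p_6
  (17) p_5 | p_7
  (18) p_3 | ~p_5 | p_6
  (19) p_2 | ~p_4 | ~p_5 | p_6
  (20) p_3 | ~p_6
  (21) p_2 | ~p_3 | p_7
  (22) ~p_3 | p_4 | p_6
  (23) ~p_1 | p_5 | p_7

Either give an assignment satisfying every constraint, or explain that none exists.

Case p_6 = True:
  (~p_6 | p_7) forces p_7 = True.
  Clause (~p_6 | ~p_7) is falsified — contradiction.
Case p_6 = False:
  Clause (p_6) is falsified — contradiction.
Both cases fail, so the formula is unsatisfiable.

The formula is unsatisfiable.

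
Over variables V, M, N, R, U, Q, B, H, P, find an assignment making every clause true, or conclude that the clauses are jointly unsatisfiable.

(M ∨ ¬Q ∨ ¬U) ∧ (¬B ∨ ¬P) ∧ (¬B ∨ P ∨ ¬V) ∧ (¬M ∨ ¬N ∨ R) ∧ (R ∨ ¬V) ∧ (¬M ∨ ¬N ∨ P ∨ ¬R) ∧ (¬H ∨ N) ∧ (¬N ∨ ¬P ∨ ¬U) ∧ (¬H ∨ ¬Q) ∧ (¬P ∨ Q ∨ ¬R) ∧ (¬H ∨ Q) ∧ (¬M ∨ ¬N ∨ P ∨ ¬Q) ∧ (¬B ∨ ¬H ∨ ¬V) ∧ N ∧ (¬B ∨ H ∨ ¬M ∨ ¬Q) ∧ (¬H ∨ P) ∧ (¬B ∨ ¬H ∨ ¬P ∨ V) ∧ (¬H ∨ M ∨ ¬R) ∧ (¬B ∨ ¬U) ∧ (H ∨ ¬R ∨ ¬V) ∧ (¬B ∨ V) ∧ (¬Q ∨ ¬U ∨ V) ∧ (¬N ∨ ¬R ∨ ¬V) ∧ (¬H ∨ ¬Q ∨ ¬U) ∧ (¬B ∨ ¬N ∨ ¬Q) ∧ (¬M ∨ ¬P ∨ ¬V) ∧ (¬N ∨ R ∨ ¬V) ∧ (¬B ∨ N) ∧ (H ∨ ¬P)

V: False, M: False, N: True, R: True, U: False, Q: False, B: False, H: False, P: False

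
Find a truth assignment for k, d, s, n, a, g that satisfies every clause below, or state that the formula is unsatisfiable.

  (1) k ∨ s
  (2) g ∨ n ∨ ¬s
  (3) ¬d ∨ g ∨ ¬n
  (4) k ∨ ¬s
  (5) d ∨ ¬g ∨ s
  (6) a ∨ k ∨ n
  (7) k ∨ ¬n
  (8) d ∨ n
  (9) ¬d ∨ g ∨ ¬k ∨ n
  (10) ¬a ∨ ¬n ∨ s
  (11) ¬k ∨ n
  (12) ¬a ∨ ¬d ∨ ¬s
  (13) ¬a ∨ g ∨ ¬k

Try k = False:
  (k ∨ s) forces s = True.
  clause (k ∨ ¬s) is falsified — backtrack.
So k = True.
  then (¬k ∨ n) forces n = True.
Set d = False.
Set s = True.
Set a = True.
  then (¬a ∨ g ∨ ¬k) forces g = True.
All clauses satisfied.

k: True, d: False, s: True, n: True, a: True, g: True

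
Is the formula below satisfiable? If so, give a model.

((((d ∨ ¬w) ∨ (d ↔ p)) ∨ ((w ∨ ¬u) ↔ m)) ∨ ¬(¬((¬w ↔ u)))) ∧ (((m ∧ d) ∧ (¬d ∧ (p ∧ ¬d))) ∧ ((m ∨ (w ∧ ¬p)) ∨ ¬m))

Unsatisfiable — no assignment works.

Case d = True: the conjunct ¬d is False.
Case d = False: the conjunct d is False.
Both cases fail — unsatisfiable.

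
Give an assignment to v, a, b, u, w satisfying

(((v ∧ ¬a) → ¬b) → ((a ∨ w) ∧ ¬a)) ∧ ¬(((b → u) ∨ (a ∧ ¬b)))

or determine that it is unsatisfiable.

v = True; a = False; b = True; u = False; w = True

  ((v ∧ ¬a) → ¬b) → ((a ∨ w) ∧ ¬a) = True
    (v ∧ ¬a) → ¬b = False
      v ∧ ¬a = True
        ¬a = True
      ¬b = False
    (a ∨ w) ∧ ¬a = True
      a ∨ w = True
      ¬a = True
  ¬(((b → u) ∨ (a ∧ ¬b))) = True
    (b → u) ∨ (a ∧ ¬b) = False
      b → u = False
      a ∧ ¬b = False
        ¬b = False
Both conjuncts True, so the formula holds.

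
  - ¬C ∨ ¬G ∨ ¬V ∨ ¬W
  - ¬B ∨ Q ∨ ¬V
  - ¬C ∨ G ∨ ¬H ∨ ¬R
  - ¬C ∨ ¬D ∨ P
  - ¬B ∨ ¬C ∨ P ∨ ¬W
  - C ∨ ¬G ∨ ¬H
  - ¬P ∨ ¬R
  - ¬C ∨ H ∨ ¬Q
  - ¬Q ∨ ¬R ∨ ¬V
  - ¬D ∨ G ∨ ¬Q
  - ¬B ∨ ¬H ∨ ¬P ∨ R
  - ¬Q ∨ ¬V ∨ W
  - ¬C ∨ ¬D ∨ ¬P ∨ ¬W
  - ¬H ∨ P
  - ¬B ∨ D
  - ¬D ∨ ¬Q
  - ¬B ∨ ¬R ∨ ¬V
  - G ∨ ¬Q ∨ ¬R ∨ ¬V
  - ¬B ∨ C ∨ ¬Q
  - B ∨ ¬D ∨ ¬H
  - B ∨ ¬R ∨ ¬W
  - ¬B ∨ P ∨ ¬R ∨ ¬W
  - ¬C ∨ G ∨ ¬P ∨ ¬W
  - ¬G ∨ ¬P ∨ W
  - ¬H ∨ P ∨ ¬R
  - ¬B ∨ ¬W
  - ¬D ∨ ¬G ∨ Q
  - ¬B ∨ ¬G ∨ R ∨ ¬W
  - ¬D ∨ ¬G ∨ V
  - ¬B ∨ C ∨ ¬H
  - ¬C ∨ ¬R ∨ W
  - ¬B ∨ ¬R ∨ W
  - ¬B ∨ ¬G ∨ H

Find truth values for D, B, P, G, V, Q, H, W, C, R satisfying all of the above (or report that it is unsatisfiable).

Set D = False.
  then (¬B ∨ D) forces B = False.
Set P = False.
  then (¬H ∨ P) forces H = False.
Set G = False.
Set V = False.
Set Q = False.
Set W = False.
Set C = False.
Set R = True.
All clauses satisfied.

D=F, B=F, P=F, G=F, V=F, Q=F, H=F, W=F, C=F, R=T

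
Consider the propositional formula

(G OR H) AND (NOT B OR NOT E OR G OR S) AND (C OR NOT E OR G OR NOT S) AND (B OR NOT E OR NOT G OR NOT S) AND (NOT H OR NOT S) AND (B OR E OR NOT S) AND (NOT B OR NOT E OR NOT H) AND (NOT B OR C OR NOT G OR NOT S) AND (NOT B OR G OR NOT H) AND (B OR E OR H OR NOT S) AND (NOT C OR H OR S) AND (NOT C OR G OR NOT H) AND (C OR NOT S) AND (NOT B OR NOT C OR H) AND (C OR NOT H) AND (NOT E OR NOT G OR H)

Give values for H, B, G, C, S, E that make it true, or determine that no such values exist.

H: True; B: False; G: True; C: True; S: False; E: False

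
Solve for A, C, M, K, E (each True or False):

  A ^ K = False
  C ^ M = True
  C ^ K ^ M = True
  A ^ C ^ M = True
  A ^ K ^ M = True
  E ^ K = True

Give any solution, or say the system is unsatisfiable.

A = False, C = False, M = True, K = False, E = True

A ^ K = F ^ F = False ✓
C ^ M = F ^ T = True ✓
C ^ K ^ M = F ^ F ^ T = True ✓
A ^ C ^ M = F ^ F ^ T = True ✓
A ^ K ^ M = F ^ F ^ T = True ✓
E ^ K = T ^ F = True ✓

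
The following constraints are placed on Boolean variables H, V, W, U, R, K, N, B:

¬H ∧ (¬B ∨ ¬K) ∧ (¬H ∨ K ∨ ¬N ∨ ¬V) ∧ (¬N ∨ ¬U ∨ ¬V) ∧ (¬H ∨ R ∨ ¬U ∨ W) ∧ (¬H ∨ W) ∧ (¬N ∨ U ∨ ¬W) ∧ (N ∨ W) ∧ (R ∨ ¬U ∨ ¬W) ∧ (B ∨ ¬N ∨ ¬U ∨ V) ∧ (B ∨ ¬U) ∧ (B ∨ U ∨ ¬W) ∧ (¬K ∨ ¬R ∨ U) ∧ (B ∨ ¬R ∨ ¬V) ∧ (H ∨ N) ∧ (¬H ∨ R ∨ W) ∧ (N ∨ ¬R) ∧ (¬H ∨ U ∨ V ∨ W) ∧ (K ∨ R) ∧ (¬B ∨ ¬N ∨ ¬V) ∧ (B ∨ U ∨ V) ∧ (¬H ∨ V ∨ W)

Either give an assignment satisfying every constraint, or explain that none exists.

Unit clause (¬H) forces H = False.
In (H ∨ N) only N is left, so N = True.
Set V = False.
Set W = False.
Set U = False.
  then (B ∨ U ∨ V) forces B = True.
  then (¬B ∨ ¬K) forces K = False.
  then (K ∨ R) forces R = True.
All clauses satisfied.

H: False, V: False, W: False, U: False, R: True, K: False, N: True, B: True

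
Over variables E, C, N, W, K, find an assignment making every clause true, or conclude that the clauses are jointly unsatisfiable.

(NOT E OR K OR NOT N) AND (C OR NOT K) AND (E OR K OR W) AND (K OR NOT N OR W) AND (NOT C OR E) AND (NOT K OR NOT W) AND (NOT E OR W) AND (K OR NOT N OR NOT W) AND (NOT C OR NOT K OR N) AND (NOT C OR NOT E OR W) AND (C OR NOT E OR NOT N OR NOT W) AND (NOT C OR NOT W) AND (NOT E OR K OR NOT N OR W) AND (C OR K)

No satisfying assignment exists.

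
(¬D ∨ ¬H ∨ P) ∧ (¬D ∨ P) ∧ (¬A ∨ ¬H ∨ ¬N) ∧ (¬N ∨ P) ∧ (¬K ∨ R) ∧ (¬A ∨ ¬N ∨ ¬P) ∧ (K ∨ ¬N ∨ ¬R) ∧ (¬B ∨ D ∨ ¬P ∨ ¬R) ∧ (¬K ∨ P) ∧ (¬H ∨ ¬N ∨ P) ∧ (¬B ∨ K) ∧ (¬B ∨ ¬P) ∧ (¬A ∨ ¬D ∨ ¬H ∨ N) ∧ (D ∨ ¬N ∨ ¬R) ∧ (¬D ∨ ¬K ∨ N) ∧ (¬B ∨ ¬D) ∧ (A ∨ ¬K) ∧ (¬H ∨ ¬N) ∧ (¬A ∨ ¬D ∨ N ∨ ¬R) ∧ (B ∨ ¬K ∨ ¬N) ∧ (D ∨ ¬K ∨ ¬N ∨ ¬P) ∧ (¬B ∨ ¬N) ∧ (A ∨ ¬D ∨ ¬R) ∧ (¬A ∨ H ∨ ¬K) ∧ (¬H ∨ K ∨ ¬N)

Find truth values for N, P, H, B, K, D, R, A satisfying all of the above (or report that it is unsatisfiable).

Set N = False.
Set P = False.
  then (¬D ∨ P) forces D = False.
  then (¬K ∨ P) forces K = False.
  then (¬B ∨ K) forces B = False.
Set H = True.
Set R = False.
Set A = True.
All clauses satisfied.

N=F, P=F, H=T, B=F, K=F, D=F, R=F, A=T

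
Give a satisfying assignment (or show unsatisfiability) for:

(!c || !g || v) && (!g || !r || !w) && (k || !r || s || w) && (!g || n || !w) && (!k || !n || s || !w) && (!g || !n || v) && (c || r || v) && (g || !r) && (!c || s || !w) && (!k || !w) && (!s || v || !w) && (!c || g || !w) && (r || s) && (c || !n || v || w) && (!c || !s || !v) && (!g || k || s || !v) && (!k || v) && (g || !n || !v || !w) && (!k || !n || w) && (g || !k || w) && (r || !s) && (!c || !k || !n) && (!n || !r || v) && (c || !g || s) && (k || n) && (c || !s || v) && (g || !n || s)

Set c = False.
Try g = False:
  (g || !r) forces r = False.
  (c || r || v) forces v = True.
  (r || s) forces s = True.
  clause (r || !s) is falsified — backtrack.
So g = True.
  then (c || !g || s) forces s = True.
  then (c || !s || v) forces v = True.
  then (r || !s) forces r = True.
  then (!g || !r || !w) forces w = False.
Set n = False.
  then (k || n) forces k = True.
All clauses satisfied.

c: False, g: True, v: True, n: False, s: True, k: True, r: True, w: False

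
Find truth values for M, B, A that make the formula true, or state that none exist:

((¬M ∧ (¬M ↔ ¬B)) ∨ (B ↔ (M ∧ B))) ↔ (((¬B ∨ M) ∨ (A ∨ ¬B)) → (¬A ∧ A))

M=F, B=T, A=T

  ((¬M ∧ (¬M ↔ ¬B)) ∨ (B ↔ (M ∧ B))) ↔ (((¬B ∨ M) ∨ (A ∨ ¬B)) → (¬A ∧ A)) = True
    (¬M ∧ (¬M ↔ ¬B)) ∨ (B ↔ (M ∧ B)) = False
      ¬M ∧ (¬M ↔ ¬B) = False
        ¬M = True
        ¬M ↔ ¬B = False
          ¬M = True
          ¬B = False
      B ↔ (M ∧ B) = False
        M ∧ B = False
    ((¬B ∨ M) ∨ (A ∨ ¬B)) → (¬A ∧ A) = False
      (¬B ∨ M) ∨ (A ∨ ¬B) = True
        ¬B ∨ M = False
          ¬B = False
        A ∨ ¬B = True
          ¬B = False
      ¬A ∧ A = False
        ¬A = False
The formula evaluates to True.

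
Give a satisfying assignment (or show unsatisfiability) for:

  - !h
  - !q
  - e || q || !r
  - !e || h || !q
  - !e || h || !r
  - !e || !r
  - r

UNSATISFIABLE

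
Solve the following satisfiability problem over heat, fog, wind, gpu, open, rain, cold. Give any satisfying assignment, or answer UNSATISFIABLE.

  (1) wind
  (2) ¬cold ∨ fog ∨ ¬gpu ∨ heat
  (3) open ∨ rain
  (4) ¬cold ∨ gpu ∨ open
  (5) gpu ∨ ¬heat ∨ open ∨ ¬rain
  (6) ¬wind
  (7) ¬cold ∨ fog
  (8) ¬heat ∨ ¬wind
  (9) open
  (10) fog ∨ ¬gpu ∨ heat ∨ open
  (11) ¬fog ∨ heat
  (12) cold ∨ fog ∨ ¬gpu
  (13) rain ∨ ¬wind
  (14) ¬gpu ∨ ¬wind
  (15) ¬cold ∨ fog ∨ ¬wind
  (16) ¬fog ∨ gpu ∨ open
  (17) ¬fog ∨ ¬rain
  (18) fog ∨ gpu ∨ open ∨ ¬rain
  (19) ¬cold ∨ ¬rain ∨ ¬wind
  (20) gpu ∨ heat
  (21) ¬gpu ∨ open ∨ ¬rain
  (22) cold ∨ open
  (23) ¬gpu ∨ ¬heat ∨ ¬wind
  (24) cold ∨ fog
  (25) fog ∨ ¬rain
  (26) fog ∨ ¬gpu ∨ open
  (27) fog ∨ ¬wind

Case wind = True:
  Clause (¬wind) is falsified — contradiction.
Case wind = False:
  Clause (wind) is falsified — contradiction.
Both cases fail, so the formula is unsatisfiable.

No satisfying assignment exists.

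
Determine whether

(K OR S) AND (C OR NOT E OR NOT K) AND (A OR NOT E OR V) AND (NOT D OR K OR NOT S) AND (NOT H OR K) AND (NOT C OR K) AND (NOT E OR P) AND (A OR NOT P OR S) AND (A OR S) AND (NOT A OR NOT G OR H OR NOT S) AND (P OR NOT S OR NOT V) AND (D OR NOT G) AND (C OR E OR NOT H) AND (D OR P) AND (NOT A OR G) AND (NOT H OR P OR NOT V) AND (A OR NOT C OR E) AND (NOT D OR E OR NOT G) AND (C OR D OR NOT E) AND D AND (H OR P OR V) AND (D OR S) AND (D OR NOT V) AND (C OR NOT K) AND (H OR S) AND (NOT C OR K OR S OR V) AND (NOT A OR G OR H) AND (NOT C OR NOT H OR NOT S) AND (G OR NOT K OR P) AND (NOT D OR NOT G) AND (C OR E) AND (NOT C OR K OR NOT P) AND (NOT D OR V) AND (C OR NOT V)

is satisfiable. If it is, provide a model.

Unit clause (D) forces D = True.
In (NOT D OR NOT G) only NOT G is left, so G = False.
In (NOT D OR V) only V is left, so V = True.
In (C OR NOT V) only C is left, so C = True.
In (NOT C OR K) only K is left, so K = True.
In (NOT A OR G) only NOT A is left, so A = False.
In (A OR NOT C OR E) only E is left, so E = True.
In (G OR NOT K OR P) only P is left, so P = True.
In (A OR NOT P OR S) only S is left, so S = True.
In (NOT C OR NOT H OR NOT S) only NOT H is left, so H = False.
All clauses satisfied.

E=T; V=T; G=F; K=T; H=F; A=F; P=T; S=T; C=T; D=T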